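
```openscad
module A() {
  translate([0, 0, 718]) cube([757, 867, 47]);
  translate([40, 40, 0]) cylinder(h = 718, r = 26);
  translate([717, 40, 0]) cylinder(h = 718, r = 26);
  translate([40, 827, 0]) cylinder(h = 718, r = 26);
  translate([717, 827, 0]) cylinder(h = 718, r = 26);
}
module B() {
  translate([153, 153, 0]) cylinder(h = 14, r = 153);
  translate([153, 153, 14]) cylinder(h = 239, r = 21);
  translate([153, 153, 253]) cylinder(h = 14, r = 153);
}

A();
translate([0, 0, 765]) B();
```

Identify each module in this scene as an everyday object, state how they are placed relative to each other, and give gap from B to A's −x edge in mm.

A is a table. B is a spool. The spool is on top of the table. The gap from the spool to the table's −x edge is 0 mm.

The spool's min-x is at 0; the table's min-x is 0; gap = 0 mm.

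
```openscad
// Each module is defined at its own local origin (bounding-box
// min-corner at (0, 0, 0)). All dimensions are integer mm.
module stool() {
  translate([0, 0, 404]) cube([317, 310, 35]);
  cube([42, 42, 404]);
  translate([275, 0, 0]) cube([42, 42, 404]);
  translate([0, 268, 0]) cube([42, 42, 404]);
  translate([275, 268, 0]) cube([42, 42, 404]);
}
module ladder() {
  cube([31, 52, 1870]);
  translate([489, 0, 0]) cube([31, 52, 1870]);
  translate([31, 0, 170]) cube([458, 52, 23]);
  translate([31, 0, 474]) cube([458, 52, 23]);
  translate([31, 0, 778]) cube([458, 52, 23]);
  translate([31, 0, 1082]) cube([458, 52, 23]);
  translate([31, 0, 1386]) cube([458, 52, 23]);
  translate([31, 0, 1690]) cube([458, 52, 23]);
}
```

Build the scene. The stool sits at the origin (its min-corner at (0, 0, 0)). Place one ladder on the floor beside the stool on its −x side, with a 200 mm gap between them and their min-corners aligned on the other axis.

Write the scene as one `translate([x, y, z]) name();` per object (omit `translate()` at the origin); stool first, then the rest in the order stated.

stool();
translate([-720, 0, 0]) ladder();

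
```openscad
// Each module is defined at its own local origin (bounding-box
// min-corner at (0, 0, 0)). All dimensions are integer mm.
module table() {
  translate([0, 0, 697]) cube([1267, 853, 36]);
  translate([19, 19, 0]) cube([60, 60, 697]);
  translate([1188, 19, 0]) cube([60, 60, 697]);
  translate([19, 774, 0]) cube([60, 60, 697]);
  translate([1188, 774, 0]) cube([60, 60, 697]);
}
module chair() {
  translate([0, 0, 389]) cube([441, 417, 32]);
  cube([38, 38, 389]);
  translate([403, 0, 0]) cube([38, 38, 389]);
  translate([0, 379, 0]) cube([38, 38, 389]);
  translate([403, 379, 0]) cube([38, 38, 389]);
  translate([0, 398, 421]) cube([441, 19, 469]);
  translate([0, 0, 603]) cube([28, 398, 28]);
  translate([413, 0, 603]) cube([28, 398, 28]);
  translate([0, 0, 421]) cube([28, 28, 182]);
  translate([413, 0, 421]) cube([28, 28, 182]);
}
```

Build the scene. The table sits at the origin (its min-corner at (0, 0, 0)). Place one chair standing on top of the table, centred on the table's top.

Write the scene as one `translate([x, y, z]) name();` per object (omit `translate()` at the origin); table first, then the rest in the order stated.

table();
translate([413, 218, 733]) chair();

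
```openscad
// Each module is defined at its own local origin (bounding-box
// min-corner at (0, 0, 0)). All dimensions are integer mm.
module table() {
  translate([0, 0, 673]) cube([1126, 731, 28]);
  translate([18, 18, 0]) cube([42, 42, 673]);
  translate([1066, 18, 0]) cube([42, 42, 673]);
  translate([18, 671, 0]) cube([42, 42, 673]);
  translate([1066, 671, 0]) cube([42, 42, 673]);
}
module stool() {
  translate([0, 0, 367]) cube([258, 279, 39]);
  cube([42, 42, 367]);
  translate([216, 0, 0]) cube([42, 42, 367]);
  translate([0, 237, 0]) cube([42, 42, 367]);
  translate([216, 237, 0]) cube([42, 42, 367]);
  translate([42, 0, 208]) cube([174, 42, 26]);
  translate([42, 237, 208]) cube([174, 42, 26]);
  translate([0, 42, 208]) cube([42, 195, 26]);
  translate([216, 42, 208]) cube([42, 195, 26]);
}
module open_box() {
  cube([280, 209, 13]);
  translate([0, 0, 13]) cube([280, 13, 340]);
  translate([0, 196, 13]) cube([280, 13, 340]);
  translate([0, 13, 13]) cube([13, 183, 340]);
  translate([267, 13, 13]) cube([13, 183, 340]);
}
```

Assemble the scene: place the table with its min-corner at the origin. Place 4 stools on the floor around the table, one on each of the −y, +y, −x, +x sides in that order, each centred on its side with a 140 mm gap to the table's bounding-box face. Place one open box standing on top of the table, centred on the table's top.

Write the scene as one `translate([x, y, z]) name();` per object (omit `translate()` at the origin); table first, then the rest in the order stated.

table();
translate([434, -419, 0]) stool();
translate([434, 871, 0]) stool();
translate([-398, 226, 0]) stool();
translate([1266, 226, 0]) stool();
translate([423, 261, 701]) open_box();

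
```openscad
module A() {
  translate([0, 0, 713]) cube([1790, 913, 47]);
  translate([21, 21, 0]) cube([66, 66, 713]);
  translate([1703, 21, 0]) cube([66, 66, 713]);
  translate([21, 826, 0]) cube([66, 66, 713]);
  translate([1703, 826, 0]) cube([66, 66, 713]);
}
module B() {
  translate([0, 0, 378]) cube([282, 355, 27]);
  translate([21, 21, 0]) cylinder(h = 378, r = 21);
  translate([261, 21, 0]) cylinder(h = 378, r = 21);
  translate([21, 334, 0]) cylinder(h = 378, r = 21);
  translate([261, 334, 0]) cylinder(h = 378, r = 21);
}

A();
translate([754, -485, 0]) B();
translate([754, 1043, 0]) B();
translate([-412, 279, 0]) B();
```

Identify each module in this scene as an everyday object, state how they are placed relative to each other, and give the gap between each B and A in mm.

Each stool's nearest face is 130 mm from the table's bounding box.

A is a table. B is a stool. Three stools sit around the table at the −y, +y, −x sides. The gap between each stool and the table is 130 mm.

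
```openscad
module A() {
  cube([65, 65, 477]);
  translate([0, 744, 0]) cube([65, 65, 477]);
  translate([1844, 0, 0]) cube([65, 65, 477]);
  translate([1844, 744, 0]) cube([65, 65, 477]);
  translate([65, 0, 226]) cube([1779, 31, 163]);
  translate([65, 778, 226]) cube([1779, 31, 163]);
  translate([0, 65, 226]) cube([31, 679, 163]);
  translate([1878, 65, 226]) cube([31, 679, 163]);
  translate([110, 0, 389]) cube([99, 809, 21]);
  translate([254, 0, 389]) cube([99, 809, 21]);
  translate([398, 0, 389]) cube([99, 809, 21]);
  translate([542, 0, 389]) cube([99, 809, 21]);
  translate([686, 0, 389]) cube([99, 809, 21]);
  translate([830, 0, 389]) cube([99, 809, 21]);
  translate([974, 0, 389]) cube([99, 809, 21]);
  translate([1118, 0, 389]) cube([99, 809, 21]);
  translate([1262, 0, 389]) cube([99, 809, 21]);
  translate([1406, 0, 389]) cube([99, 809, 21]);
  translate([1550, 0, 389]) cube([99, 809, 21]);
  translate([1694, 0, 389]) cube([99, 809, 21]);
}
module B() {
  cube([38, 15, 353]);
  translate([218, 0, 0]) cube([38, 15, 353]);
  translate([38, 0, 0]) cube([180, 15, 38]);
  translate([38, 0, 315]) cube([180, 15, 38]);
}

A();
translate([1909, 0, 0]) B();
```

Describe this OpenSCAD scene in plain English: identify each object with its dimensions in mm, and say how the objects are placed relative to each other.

A is a bed frame 1909 mm long (x) by 809 mm wide (y). Four 65×65 mm corner posts, 477 mm tall, at the corners of the footprint. Four rails of 31 mm thickness and 163 mm height run between adjacent posts with their undersides at z = 226 mm, their outer faces flush with the outside of the frame (the two x-running rails run between the posts' inner faces; the two y-running rails run between the posts' inner faces). 12 slats, each 99 mm wide (x) and 21 mm thick, lie across the top of the two x-running rails, running the full 809 mm width of the frame in y; the slats are evenly spaced along x between the inner faces of the end posts with equal gaps (rounded down to the nearest mm) at the −x end and between each pair — any rounding remainder accumulates at the +x end.

B is a rectangular picture frame lying in the x–z plane (depth along y). The opening is 180 mm wide (x) by 277 mm tall (z), surrounded by a border 38 mm wide on all four sides. The frame is 15 mm deep and is made of two full-height vertical stiles with two horizontal rails fitted between them.

The picture frame is against the bed frame's +x side, with their −y faces flush.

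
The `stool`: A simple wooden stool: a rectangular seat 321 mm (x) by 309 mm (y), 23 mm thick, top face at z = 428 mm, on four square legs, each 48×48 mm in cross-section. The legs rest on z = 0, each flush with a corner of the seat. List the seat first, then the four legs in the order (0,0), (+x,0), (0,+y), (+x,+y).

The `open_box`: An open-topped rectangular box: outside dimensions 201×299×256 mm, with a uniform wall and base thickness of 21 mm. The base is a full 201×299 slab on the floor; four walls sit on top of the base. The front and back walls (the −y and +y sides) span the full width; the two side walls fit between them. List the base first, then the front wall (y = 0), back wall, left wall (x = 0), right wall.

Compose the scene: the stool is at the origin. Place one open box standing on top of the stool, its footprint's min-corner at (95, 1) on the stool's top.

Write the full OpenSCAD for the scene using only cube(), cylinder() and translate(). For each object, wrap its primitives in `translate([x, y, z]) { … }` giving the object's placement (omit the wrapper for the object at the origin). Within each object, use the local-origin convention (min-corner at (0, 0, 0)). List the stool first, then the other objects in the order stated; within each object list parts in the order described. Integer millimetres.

translate([0, 0, 405]) cube([321, 309, 23]);
cube([48, 48, 405]);
translate([273, 0, 0]) cube([48, 48, 405]);
translate([0, 261, 0]) cube([48, 48, 405]);
translate([273, 261, 0]) cube([48, 48, 405]);
translate([95, 1, 428]) {
  cube([201, 299, 21]);
  translate([0, 0, 21]) cube([201, 21, 235]);
  translate([0, 278, 21]) cube([201, 21, 235]);
  translate([0, 21, 21]) cube([21, 257, 235]);
  translate([180, 21, 21]) cube([21, 257, 235]);
}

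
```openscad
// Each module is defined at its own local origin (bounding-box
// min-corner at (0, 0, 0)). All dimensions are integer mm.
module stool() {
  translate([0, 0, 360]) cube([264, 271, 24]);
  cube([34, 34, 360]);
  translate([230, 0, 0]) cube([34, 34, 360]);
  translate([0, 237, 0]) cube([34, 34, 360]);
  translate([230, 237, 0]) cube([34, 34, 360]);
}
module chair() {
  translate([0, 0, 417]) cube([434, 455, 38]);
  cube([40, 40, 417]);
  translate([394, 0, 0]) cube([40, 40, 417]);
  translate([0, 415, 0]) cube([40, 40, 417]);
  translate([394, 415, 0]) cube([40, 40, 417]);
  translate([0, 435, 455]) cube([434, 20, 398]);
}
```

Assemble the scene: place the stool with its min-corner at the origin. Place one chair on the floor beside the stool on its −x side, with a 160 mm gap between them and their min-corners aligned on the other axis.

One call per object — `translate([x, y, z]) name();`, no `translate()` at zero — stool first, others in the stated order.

stool();
translate([-594, 0, 0]) chair();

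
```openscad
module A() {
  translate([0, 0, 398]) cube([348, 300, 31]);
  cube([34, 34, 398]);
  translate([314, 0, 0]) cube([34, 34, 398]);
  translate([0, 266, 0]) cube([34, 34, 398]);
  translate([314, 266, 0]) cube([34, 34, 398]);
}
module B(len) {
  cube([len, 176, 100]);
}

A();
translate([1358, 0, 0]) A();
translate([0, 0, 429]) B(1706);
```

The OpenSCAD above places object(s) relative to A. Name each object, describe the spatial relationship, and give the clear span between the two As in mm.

A is a stool. B is a beam. A beam spans the tops of two stools. The clear span between the two stools is 1010 mm.

Second stool starts at x = 1358; first ends at x = 348; clear span = 1358 − 348 = 1010 mm.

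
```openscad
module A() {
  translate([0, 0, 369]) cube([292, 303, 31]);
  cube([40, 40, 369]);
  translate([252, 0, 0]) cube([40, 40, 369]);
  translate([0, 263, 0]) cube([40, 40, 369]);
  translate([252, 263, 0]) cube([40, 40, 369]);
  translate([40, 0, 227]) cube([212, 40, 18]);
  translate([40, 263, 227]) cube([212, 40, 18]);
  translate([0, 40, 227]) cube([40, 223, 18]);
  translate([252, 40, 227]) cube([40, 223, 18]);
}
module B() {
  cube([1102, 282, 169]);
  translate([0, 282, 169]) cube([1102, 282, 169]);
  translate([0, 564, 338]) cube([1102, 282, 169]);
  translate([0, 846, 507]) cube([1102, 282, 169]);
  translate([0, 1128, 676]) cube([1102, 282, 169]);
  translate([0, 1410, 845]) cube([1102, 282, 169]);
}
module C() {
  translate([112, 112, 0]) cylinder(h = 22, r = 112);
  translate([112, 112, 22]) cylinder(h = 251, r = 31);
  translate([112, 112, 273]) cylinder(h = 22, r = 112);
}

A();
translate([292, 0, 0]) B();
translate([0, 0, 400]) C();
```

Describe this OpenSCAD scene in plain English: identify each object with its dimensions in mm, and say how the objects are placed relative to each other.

A is a simple wooden stool: a rectangular seat 292 mm (x) by 303 mm (y), 31 mm thick, top face at z = 400 mm, on four square legs, each 40×40 mm in cross-section. The legs rest on z = 0, each flush with a corner of the seat. Four stretchers, 40 mm wide and 18 mm tall, connect adjacent legs with their undersides at z = 227 mm, each running between the inner faces of the legs it joins and aligned with the legs' outer faces on the other axis.

B is a straight staircase of 6 solid steps. Each step is 1102 mm wide (x), 282 mm deep (y, the going) and 169 mm tall (the rise). The first step rests on the floor; each subsequent step sits one going further in +y and one rise higher in +z, directly behind and above the previous step with no overlap.

C is a spool: two coaxial disc flanges of radius 112 mm and thickness 22 mm, joined by a core cylinder of radius 31 mm and height 251 mm. The lower flange rests on z = 0 and the three cylinders share a vertical axis.

The staircase is against the stool's +x side, with their −y faces flush. The spool is on top of the stool.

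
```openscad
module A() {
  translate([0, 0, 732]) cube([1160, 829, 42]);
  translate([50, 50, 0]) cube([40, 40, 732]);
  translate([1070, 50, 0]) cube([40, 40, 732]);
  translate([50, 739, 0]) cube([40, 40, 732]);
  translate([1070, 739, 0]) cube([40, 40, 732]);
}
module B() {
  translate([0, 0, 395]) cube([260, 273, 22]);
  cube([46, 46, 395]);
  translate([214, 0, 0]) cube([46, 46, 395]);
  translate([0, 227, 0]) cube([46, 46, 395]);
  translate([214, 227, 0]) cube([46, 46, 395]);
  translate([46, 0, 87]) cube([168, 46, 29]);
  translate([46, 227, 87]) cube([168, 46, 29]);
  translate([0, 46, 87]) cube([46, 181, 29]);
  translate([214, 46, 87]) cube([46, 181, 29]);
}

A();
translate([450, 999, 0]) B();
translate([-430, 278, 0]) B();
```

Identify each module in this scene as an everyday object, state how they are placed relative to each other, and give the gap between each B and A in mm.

A is a table. B is a stool. Two stools sit around the table at the +y, −x sides. The gap between each stool and the table is 170 mm.

Each stool's nearest face is 170 mm from the table's bounding box.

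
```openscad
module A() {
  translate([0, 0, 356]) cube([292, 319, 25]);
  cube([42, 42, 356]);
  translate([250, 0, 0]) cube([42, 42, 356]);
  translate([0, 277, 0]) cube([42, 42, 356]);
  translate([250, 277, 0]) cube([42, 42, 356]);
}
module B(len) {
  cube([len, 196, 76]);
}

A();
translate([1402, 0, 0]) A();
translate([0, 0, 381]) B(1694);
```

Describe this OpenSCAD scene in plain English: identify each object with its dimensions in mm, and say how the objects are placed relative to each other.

A is a simple wooden stool: a rectangular seat 292 mm (x) by 319 mm (y), 25 mm thick, top face at z = 381 mm, on four square legs, each 42×42 mm in cross-section. The legs rest on z = 0, each flush with a corner of the seat.

B is a rectangular beam 1694 mm long (x), 196 mm deep (y), 76 mm thick (z).

The beam spans the tops of two stools placed 1110 mm apart, resting at z = 381 mm.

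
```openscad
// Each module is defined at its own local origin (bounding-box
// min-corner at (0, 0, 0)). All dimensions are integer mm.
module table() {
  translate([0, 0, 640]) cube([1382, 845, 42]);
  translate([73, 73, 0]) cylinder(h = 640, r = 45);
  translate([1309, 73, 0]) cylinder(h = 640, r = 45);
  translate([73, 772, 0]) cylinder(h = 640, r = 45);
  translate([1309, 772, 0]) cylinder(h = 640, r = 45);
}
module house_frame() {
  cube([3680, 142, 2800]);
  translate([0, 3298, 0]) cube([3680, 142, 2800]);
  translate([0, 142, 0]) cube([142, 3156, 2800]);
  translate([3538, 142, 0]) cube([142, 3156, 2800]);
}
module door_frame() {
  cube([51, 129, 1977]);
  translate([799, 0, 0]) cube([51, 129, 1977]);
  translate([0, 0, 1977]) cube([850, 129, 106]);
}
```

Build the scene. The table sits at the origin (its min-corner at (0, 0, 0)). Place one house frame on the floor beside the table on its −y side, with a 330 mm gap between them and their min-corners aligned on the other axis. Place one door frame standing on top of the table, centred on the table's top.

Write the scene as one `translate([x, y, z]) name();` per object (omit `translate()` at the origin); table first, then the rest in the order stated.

table();
translate([0, -3770, 0]) house_frame();
translate([266, 358, 682]) door_frame();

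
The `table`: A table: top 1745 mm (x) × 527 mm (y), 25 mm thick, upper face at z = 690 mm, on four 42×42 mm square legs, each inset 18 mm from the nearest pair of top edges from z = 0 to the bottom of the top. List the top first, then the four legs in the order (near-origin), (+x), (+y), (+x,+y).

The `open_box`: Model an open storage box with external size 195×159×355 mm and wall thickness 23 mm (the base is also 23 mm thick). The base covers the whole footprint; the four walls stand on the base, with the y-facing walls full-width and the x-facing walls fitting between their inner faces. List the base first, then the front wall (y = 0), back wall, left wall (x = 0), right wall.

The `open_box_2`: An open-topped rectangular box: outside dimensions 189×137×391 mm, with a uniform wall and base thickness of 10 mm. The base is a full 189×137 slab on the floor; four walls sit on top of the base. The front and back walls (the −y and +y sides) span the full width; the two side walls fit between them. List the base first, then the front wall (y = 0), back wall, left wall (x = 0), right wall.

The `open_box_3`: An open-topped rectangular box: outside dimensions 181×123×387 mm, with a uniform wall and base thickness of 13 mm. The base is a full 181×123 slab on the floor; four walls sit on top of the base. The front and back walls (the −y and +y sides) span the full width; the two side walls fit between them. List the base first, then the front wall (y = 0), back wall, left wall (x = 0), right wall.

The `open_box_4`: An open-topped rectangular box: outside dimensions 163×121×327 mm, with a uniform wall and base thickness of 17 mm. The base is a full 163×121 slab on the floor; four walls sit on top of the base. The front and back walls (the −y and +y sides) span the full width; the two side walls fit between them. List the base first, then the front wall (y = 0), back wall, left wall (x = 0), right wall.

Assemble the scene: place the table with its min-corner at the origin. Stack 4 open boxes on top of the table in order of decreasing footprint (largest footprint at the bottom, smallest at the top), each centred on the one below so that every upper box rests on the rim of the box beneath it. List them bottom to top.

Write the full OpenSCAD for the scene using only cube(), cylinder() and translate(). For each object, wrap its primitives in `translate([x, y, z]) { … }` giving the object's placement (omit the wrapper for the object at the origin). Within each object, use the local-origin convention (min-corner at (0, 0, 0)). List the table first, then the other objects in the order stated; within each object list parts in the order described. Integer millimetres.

translate([0, 0, 665]) cube([1745, 527, 25]);
translate([18, 18, 0]) cube([42, 42, 665]);
translate([1685, 18, 0]) cube([42, 42, 665]);
translate([18, 467, 0]) cube([42, 42, 665]);
translate([1685, 467, 0]) cube([42, 42, 665]);
translate([775, 184, 690]) {
  cube([195, 159, 23]);
  translate([0, 0, 23]) cube([195, 23, 332]);
  translate([0, 136, 23]) cube([195, 23, 332]);
  translate([0, 23, 23]) cube([23, 113, 332]);
  translate([172, 23, 23]) cube([23, 113, 332]);
}
translate([778, 195, 1045]) {
  cube([189, 137, 10]);
  translate([0, 0, 10]) cube([189, 10, 381]);
  translate([0, 127, 10]) cube([189, 10, 381]);
  translate([0, 10, 10]) cube([10, 117, 381]);
  translate([179, 10, 10]) cube([10, 117, 381]);
}
translate([782, 202, 1436]) {
  cube([181, 123, 13]);
  translate([0, 0, 13]) cube([181, 13, 374]);
  translate([0, 110, 13]) cube([181, 13, 374]);
  translate([0, 13, 13]) cube([13, 97, 374]);
  translate([168, 13, 13]) cube([13, 97, 374]);
}
translate([791, 203, 1823]) {
  cube([163, 121, 17]);
  translate([0, 0, 17]) cube([163, 17, 310]);
  translate([0, 104, 17]) cube([163, 17, 310]);
  translate([0, 17, 17]) cube([17, 87, 310]);
  translate([146, 17, 17]) cube([17, 87, 310]);
}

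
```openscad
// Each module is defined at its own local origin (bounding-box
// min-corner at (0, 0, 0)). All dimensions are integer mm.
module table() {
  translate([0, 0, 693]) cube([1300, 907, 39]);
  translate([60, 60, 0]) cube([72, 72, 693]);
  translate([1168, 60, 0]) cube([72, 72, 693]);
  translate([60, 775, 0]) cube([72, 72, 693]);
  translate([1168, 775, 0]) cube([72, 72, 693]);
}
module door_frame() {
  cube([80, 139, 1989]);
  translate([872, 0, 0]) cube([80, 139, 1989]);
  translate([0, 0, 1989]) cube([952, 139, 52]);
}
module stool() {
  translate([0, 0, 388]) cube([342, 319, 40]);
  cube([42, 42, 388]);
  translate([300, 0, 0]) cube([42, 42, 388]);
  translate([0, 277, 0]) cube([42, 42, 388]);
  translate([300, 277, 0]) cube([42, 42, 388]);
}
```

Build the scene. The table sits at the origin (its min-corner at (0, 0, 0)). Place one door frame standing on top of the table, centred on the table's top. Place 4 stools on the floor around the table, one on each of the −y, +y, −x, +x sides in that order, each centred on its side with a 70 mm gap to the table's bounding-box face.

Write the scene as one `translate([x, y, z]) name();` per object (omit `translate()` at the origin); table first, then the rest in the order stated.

table();
translate([174, 384, 732]) door_frame();
translate([479, -389, 0]) stool();
translate([479, 977, 0]) stool();
translate([-412, 294, 0]) stool();
translate([1370, 294, 0]) stool();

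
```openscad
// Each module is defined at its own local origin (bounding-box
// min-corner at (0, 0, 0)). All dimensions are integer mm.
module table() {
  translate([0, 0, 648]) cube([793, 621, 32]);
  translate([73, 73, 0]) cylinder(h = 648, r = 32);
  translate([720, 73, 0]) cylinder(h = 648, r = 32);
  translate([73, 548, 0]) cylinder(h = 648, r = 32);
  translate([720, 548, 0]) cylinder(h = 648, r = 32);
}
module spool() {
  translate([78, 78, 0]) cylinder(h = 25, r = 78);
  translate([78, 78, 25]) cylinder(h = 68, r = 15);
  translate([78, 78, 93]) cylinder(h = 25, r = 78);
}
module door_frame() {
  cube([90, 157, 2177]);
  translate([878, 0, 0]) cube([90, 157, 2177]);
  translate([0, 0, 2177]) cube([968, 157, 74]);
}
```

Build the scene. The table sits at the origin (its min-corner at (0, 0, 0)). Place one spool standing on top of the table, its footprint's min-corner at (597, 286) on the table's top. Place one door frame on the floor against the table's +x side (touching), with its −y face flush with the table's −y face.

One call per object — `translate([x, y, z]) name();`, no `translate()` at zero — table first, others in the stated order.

table();
translate([597, 286, 680]) spool();
translate([793, 0, 0]) door_frame();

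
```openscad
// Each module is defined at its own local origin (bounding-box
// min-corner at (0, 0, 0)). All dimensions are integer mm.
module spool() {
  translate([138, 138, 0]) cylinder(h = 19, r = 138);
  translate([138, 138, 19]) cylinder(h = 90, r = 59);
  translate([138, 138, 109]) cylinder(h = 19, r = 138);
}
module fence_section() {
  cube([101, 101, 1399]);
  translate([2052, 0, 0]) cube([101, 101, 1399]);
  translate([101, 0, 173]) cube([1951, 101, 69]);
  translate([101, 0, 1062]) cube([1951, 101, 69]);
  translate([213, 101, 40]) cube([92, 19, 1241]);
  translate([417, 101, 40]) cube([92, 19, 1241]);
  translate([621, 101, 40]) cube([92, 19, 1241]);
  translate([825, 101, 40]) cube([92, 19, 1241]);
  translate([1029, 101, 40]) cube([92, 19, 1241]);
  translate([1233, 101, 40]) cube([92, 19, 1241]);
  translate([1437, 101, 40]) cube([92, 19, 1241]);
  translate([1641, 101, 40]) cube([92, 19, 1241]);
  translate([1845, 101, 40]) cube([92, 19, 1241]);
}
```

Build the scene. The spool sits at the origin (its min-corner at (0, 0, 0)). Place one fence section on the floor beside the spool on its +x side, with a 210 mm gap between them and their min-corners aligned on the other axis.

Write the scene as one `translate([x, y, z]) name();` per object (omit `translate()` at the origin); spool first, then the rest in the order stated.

spool();
translate([486, 0, 0]) fence_section();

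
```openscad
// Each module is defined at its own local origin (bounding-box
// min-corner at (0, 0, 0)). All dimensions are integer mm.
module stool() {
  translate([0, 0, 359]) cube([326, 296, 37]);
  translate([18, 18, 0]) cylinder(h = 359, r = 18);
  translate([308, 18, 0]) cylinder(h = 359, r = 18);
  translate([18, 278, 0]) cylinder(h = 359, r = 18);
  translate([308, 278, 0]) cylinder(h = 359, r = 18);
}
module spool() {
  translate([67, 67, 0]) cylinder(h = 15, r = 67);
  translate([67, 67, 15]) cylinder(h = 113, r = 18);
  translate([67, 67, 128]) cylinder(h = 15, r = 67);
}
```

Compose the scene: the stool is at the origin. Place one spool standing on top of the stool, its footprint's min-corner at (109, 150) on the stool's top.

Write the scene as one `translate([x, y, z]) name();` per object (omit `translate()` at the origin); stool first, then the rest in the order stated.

stool();
translate([109, 150, 396]) spool();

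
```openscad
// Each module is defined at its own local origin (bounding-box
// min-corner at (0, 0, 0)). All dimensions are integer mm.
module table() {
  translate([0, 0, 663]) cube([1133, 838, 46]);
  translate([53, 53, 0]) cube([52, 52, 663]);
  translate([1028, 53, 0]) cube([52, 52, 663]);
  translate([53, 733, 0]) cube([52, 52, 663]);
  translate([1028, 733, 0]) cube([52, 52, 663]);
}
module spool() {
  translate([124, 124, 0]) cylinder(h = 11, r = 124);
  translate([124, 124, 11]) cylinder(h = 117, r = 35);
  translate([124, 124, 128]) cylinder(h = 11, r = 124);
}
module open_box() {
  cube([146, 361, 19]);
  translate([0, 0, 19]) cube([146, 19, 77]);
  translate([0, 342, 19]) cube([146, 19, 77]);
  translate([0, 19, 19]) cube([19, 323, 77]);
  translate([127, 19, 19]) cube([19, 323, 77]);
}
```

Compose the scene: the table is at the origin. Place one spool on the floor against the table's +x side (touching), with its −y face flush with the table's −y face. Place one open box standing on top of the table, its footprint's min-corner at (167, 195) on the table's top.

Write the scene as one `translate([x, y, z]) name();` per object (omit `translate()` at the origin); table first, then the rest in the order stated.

table();
translate([1133, 0, 0]) spool();
translate([167, 195, 709]) open_box();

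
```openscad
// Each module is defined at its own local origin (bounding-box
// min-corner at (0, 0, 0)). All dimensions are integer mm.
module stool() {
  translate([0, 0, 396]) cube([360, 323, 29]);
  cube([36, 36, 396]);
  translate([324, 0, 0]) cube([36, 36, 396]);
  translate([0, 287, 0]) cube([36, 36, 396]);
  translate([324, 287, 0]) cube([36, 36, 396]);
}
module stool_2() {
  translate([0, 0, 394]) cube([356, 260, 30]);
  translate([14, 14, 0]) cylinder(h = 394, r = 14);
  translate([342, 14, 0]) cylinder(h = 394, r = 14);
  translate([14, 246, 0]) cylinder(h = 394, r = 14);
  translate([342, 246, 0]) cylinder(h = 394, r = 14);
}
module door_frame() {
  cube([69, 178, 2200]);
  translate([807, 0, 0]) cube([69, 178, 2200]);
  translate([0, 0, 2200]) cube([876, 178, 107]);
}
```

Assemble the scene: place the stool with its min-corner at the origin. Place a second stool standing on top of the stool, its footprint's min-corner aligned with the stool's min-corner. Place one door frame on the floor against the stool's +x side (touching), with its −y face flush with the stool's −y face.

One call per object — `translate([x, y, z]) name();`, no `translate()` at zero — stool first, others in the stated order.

stool();
translate([0, 0, 425]) stool_2();
translate([360, 0, 0]) door_frame();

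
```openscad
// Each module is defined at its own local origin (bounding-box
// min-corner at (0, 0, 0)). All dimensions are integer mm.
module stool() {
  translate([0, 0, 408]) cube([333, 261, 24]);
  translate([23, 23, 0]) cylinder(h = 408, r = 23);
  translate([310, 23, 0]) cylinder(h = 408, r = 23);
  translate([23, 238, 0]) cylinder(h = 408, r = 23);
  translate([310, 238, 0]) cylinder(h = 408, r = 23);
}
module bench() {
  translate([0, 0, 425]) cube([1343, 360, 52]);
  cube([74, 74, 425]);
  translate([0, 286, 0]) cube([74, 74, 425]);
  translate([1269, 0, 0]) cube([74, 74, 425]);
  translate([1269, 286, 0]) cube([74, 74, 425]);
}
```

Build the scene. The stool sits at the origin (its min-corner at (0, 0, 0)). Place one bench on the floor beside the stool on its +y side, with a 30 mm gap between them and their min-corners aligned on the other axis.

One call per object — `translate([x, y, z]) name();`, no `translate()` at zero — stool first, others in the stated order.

stool();
translate([0, 291, 0]) bench();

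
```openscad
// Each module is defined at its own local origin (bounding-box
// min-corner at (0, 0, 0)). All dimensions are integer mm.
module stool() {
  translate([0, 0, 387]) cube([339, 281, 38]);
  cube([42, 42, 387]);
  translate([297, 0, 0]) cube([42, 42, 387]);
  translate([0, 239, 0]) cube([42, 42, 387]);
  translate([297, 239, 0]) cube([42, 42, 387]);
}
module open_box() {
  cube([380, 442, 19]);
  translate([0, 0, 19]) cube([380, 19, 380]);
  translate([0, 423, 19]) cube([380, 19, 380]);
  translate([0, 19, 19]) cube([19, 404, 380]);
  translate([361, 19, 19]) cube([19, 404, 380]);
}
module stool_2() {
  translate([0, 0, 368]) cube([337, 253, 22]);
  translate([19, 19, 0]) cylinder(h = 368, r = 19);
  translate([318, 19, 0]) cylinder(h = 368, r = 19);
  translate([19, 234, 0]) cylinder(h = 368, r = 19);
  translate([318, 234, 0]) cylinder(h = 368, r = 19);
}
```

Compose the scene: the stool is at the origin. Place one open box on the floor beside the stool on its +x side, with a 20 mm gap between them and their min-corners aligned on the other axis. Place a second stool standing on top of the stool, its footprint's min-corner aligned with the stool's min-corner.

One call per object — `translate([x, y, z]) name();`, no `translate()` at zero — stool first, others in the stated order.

stool();
translate([359, 0, 0]) open_box();
translate([0, 0, 425]) stool_2();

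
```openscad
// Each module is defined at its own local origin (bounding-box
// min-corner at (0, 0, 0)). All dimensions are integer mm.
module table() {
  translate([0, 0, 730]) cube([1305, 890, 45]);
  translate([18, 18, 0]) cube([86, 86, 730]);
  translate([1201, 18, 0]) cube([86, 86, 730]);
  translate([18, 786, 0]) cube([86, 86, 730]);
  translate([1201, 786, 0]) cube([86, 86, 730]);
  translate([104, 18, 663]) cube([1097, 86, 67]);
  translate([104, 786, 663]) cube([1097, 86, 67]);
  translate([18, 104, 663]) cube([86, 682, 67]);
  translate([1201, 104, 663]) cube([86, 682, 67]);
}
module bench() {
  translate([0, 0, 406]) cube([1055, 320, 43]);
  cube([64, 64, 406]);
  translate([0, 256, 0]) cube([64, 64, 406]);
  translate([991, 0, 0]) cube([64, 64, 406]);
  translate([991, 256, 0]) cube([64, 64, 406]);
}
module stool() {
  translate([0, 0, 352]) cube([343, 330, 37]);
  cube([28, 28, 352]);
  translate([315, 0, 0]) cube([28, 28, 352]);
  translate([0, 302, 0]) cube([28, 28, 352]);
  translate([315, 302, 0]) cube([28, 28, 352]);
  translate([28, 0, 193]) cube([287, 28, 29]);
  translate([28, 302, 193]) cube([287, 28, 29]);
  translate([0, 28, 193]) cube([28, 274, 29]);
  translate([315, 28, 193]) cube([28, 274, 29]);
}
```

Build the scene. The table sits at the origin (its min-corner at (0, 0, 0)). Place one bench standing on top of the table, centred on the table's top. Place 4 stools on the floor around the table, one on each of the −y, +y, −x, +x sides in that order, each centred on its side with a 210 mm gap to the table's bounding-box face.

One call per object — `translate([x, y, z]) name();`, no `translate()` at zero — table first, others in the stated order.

table();
translate([125, 285, 775]) bench();
translate([481, -540, 0]) stool();
translate([481, 1100, 0]) stool();
translate([-553, 280, 0]) stool();
translate([1515, 280, 0]) stool();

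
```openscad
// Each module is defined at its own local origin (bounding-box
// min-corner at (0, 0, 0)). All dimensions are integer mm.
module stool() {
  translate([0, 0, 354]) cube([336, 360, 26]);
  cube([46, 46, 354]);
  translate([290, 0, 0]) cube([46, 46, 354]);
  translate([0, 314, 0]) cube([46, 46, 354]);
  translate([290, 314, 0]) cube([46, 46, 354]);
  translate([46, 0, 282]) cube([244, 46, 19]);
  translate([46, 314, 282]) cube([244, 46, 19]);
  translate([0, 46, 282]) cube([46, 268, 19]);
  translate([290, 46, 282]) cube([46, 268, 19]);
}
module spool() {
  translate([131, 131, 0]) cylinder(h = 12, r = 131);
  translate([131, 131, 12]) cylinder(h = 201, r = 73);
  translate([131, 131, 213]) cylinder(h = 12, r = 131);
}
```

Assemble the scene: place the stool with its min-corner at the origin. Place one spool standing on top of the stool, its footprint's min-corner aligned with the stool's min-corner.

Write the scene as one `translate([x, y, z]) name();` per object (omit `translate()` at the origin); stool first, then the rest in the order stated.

stool();
translate([0, 0, 380]) spool();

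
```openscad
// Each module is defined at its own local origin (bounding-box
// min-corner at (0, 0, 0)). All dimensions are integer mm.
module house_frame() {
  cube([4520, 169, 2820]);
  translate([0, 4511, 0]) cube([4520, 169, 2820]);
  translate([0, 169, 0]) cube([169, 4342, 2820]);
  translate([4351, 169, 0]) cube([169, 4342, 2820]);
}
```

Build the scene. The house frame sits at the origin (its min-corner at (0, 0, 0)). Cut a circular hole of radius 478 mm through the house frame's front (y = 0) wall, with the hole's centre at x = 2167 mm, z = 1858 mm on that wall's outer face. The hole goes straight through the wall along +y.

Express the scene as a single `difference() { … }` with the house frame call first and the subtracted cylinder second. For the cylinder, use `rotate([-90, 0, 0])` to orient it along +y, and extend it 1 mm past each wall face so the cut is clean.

difference() {
  house_frame();
  translate([2167, -1, 1858]) rotate([-90, 0, 0]) cylinder(h = 171, r = 478);
}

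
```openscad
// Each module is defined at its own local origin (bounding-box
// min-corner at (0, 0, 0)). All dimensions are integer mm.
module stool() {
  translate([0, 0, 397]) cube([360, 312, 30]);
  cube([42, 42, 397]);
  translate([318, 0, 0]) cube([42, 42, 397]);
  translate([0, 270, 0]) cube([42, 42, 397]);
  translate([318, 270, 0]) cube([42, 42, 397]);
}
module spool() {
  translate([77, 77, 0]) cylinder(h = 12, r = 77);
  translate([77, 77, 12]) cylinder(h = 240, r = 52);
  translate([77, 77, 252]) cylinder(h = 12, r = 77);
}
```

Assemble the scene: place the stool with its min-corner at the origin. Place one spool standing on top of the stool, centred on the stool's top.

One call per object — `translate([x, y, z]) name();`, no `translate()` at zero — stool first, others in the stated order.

stool();
translate([103, 79, 427]) spool();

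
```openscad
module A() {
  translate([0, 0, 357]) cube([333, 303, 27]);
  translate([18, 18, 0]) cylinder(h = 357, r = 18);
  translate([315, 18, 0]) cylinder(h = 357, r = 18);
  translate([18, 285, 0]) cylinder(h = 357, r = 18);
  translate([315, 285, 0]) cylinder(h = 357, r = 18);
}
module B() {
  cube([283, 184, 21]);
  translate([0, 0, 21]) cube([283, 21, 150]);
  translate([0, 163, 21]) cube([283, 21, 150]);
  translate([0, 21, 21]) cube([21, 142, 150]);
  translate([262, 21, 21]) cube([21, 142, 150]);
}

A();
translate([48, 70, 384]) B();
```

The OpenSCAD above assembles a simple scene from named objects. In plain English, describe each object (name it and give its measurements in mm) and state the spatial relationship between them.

A is a four-legged stool. The seat is 333×303 mm, 27 mm thick, top at z = 384 mm. It stands on four round legs, each 36 mm in diameter, from z = 0 to the seat underside, each leg's axis is inset half a diameter from the nearest pair of seat edges (so the leg's bounding box is flush with the corner).

B is an open-topped rectangular box: outside dimensions 283×184×171 mm, with a uniform wall and base thickness of 21 mm. The base is a full 283×184 slab on the floor; four walls sit on top of the base. The front and back walls (the −y and +y sides) span the full width; the two side walls fit between them.

The open box is on top of the stool.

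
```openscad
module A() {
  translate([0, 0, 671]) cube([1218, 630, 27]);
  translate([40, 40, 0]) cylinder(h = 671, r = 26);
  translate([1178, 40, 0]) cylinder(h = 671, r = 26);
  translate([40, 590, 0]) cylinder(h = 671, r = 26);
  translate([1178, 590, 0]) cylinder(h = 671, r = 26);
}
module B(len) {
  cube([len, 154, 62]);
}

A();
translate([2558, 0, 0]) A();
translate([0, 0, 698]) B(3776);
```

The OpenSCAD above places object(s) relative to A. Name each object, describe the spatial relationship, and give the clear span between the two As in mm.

A is a table. B is a beam. A beam spans the tops of two tables. The clear span between the two tables is 1340 mm.

Second table starts at x = 2558; first ends at x = 1218; clear span = 2558 − 1218 = 1340 mm.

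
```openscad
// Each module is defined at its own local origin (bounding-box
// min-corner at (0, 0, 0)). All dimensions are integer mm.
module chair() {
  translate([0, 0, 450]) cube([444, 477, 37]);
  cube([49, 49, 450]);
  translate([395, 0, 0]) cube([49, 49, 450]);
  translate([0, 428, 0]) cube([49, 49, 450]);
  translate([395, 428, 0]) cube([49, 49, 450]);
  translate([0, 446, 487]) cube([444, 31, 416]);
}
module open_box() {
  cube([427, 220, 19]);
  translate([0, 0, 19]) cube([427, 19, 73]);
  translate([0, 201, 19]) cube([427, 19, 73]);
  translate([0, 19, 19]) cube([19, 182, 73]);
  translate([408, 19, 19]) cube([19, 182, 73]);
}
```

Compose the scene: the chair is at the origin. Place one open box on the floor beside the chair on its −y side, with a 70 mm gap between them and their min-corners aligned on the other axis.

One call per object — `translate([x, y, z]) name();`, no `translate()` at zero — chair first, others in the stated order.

chair();
translate([0, -290, 0]) open_box();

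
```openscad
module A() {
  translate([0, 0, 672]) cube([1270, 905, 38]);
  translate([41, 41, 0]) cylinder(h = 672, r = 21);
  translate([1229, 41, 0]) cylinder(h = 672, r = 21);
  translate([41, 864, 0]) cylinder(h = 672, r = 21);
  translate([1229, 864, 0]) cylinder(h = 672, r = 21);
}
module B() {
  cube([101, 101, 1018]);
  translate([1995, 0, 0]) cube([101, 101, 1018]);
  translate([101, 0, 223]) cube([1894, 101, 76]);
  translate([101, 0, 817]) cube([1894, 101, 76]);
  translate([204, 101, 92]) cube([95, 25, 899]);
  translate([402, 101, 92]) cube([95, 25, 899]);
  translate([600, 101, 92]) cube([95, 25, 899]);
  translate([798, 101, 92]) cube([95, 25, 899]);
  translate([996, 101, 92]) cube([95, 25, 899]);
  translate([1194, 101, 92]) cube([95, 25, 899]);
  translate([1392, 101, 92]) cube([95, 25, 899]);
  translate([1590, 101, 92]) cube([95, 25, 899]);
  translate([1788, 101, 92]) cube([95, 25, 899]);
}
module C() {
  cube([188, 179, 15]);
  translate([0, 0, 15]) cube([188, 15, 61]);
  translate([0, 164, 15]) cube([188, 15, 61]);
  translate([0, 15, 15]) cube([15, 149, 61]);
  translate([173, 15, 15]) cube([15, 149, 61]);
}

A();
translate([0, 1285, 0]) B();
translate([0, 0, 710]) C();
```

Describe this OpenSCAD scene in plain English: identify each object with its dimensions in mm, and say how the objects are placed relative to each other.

A is a rectangular dining table. The top is 1270×905×38 mm with its upper surface at z = 710 mm. It stands on four round legs of 42 mm diameter, each leg's bounding box inset 20 mm from the nearest pair of top edges, running from the floor to the underside of the top.

B is a fence section. Two 101×101 mm posts, 1018 mm tall, stand on the floor with a clear span of 1894 mm between their inner faces. Two horizontal rails of 101×76 mm section span the gap between the posts with their undersides at z = 223 mm and z = 817 mm, flush with the posts' −y face. 9 pickets, each 95 mm wide, 25 mm thick and 899 mm tall, are fixed to the +y face of the rails with their bottoms at z = 92 mm, evenly spaced across the span with equal gaps (rounded down to the nearest mm) at the −x end and between each pair — any rounding remainder accumulates at the +x end.

C is an open-topped rectangular box: outside dimensions 188×179×76 mm, with a uniform wall and base thickness of 15 mm. The base is a full 188×179 slab on the floor; four walls sit on top of the base. The front and back walls (the −y and +y sides) span the full width; the two side walls fit between them.

The fence section is on the floor beside the table on its +y side. The open box is on top of the table.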